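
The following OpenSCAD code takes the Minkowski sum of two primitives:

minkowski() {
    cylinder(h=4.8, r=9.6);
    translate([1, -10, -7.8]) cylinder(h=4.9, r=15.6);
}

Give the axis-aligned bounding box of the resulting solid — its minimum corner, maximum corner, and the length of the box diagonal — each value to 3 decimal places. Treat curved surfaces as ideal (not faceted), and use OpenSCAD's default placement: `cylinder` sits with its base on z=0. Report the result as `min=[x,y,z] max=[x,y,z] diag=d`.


min=[-24.200,-35.200,-7.800] max=[26.200,15.200,1.900] diag=71.933

A = translate([1, -10, -7.8]) cylinder(h=4.9, r=15.6) → bbox [-14.6,-25.6,-7.8] .. [16.6,5.6,-2.9]
B = cylinder(h=4.8, r=9.6) → bbox [-9.6,-9.6,0] .. [9.6,9.6,4.8]
lo = A.lo+B.lo = [-14.6-9.6, -25.6-9.6, -7.8+0] = [-24.200,-35.200,-7.800]
hi = A.hi+B.hi = [16.6+9.6, 5.6+9.6, -2.9+4.8] = [26.200,15.200,1.900]
diag = √(50.4²+50.4²+9.7²) = √5174.41 = 71.933


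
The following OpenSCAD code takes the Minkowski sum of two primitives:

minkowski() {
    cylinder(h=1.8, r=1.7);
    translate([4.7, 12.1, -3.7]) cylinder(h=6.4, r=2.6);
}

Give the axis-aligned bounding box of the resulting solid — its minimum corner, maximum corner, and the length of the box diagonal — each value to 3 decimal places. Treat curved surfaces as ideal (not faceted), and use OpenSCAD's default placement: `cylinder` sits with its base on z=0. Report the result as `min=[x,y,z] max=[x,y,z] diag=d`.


A = translate([4.7, 12.1, -3.7]) cylinder(h=6.4, r=2.6) → bbox [2.1,9.5,-3.7] .. [7.3,14.7,2.7]
B = cylinder(h=1.8, r=1.7) → bbox [-1.7,-1.7,0] .. [1.7,1.7,1.8]
lo = A.lo+B.lo = [2.1-1.7, 9.5-1.7, -3.7+0] = [0.400,7.800,-3.700]
hi = A.hi+B.hi = [7.3+1.7, 14.7+1.7, 2.7+1.8] = [9.000,16.400,4.500]
diag = √(8.6²+8.6²+8.2²) = √215.16 = 14.668

min=[0.400,7.800,-3.700] max=[9.000,16.400,4.500] diag=14.668


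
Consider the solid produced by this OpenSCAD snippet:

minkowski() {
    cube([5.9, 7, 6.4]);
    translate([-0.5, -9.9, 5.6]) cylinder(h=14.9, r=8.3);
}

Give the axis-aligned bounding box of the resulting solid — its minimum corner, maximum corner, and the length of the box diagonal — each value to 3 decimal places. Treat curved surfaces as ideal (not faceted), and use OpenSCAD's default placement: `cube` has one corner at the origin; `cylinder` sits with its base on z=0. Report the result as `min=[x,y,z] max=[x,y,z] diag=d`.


A = translate([-0.5, -9.9, 5.6]) cylinder(h=14.9, r=8.3) → bbox [-8.8,-18.2,5.6] .. [7.8,-1.6,20.5]
B = cube([5.9, 7, 6.4]) → bbox [0,0,0] .. [5.9,7,6.4]
lo = A.lo+B.lo = [-8.8+0, -18.2+0, 5.6+0] = [-8.800,-18.200,5.600]
hi = A.hi+B.hi = [7.8+5.9, -1.6+7, 20.5+6.4] = [13.700,5.400,26.900]
diag = √(22.5²+23.6²+21.3²) = √1516.9 = 38.947

min=[-8.800,-18.200,5.600] max=[13.700,5.400,26.900] diag=38.947


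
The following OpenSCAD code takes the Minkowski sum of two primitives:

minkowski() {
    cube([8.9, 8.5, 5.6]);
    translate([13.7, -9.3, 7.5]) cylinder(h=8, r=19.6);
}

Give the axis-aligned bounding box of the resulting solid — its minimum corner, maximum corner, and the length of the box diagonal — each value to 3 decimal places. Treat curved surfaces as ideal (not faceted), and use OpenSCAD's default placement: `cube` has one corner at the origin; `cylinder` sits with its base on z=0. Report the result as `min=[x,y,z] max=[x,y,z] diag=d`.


min=[-5.900,-28.900,7.500] max=[42.200,18.800,21.100] diag=69.093

A = translate([13.7, -9.3, 7.5]) cylinder(h=8, r=19.6) → bbox [-5.9,-28.9,7.5] .. [33.3,10.3,15.5]
B = cube([8.9, 8.5, 5.6]) → bbox [0,0,0] .. [8.9,8.5,5.6]
lo = A.lo+B.lo = [-5.9+0, -28.9+0, 7.5+0] = [-5.900,-28.900,7.500]
hi = A.hi+B.hi = [33.3+8.9, 10.3+8.5, 15.5+5.6] = [42.200,18.800,21.100]
diag = √(48.1²+47.7²+13.6²) = √4773.86 = 69.093


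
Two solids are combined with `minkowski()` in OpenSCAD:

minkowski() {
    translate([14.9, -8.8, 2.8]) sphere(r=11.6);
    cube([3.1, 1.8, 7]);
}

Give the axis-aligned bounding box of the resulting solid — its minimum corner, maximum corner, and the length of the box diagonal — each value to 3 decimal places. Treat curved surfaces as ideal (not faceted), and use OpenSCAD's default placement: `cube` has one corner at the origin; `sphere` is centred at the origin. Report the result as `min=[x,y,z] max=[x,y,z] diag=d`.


A = translate([14.9, -8.8, 2.8]) sphere(r=11.6) → bbox [3.3,-20.4,-8.8] .. [26.5,2.8,14.4]
B = cube([3.1, 1.8, 7]) → bbox [0,0,0] .. [3.1,1.8,7]
lo = A.lo+B.lo = [3.3+0, -20.4+0, -8.8+0] = [3.300,-20.400,-8.800]
hi = A.hi+B.hi = [26.5+3.1, 2.8+1.8, 14.4+7] = [29.600,4.600,21.400]
diag = √(26.3²+25²+30.2²) = √2228.73 = 47.209

min=[3.300,-20.400,-8.800] max=[29.600,4.600,21.400] diag=47.209


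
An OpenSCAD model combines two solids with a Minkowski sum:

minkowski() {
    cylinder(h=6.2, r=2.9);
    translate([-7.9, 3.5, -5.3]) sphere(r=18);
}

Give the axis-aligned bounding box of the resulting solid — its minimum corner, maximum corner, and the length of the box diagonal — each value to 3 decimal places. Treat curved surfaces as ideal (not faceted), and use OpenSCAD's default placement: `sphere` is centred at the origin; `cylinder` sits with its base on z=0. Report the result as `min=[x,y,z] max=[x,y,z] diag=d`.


A = translate([-7.9, 3.5, -5.3]) sphere(r=18) → bbox [-25.9,-14.5,-23.3] .. [10.1,21.5,12.7]
B = cylinder(h=6.2, r=2.9) → bbox [-2.9,-2.9,0] .. [2.9,2.9,6.2]
lo = A.lo+B.lo = [-25.9-2.9, -14.5-2.9, -23.3+0] = [-28.800,-17.400,-23.300]
hi = A.hi+B.hi = [10.1+2.9, 21.5+2.9, 12.7+6.2] = [13.000,24.400,18.900]
diag = √(41.8²+41.8²+42.2²) = √5275.32 = 72.631

min=[-28.800,-17.400,-23.300] max=[13.000,24.400,18.900] diag=72.631


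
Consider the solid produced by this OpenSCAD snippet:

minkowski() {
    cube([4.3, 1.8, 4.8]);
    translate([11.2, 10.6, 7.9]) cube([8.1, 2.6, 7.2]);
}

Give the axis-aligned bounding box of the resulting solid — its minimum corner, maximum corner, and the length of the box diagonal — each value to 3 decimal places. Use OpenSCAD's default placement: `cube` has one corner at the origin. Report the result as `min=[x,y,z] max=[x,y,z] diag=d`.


min=[11.200,10.600,7.900] max=[23.600,15.000,19.900] diag=17.808

A = translate([11.2, 10.6, 7.9]) cube([8.1, 2.6, 7.2]) → bbox [11.2,10.6,7.9] .. [19.3,13.2,15.1]
B = cube([4.3, 1.8, 4.8]) → bbox [0,0,0] .. [4.3,1.8,4.8]
lo = A.lo+B.lo = [11.2+0, 10.6+0, 7.9+0] = [11.200,10.600,7.900]
hi = A.hi+B.hi = [19.3+4.3, 13.2+1.8, 15.1+4.8] = [23.600,15.000,19.900]
diag = √(12.4²+4.4²+12²) = √317.12 = 17.808


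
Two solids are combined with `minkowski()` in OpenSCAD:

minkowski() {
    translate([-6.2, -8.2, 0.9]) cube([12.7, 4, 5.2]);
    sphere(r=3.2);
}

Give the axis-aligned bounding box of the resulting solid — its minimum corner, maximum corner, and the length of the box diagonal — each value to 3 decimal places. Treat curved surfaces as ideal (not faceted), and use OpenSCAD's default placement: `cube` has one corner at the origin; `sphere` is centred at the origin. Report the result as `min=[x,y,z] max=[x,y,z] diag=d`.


min=[-9.400,-11.400,-2.300] max=[9.700,-1.000,9.300] diag=24.648

A = translate([-6.2, -8.2, 0.9]) cube([12.7, 4, 5.2]) → bbox [-6.2,-8.2,0.9] .. [6.5,-4.2,6.1]
B = sphere(r=3.2) → bbox [-3.2,-3.2,-3.2] .. [3.2,3.2,3.2]
lo = A.lo+B.lo = [-6.2-3.2, -8.2-3.2, 0.9-3.2] = [-9.400,-11.400,-2.300]
hi = A.hi+B.hi = [6.5+3.2, -4.2+3.2, 6.1+3.2] = [9.700,-1.000,9.300]
diag = √(19.1²+10.4²+11.6²) = √607.53 = 24.648


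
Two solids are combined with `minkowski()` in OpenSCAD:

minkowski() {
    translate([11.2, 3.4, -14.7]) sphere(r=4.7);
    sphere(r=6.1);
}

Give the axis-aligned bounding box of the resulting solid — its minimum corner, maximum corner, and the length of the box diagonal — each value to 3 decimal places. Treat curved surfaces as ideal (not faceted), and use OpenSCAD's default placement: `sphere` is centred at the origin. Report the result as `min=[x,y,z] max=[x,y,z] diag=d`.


min=[0.400,-7.400,-25.500] max=[22.000,14.200,-3.900] diag=37.412

A = translate([11.2, 3.4, -14.7]) sphere(r=4.7) → bbox [6.5,-1.3,-19.4] .. [15.9,8.1,-10]
B = sphere(r=6.1) → bbox [-6.1,-6.1,-6.1] .. [6.1,6.1,6.1]
lo = A.lo+B.lo = [6.5-6.1, -1.3-6.1, -19.4-6.1] = [0.400,-7.400,-25.500]
hi = A.hi+B.hi = [15.9+6.1, 8.1+6.1, -10+6.1] = [22.000,14.200,-3.900]
diag = √(21.6²+21.6²+21.6²) = √1399.68 = 37.412


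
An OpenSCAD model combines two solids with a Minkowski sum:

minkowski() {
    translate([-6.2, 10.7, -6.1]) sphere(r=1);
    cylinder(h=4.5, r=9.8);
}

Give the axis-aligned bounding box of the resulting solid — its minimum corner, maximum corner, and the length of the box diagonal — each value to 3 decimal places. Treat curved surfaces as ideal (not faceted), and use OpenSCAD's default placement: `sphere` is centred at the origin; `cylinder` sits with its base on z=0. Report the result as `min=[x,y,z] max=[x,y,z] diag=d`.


min=[-17.000,-0.100,-7.100] max=[4.600,21.500,-0.600] diag=31.231

A = translate([-6.2, 10.7, -6.1]) sphere(r=1) → bbox [-7.2,9.7,-7.1] .. [-5.2,11.7,-5.1]
B = cylinder(h=4.5, r=9.8) → bbox [-9.8,-9.8,0] .. [9.8,9.8,4.5]
lo = A.lo+B.lo = [-7.2-9.8, 9.7-9.8, -7.1+0] = [-17.000,-0.100,-7.100]
hi = A.hi+B.hi = [-5.2+9.8, 11.7+9.8, -5.1+4.5] = [4.600,21.500,-0.600]
diag = √(21.6²+21.6²+6.5²) = √975.37 = 31.231


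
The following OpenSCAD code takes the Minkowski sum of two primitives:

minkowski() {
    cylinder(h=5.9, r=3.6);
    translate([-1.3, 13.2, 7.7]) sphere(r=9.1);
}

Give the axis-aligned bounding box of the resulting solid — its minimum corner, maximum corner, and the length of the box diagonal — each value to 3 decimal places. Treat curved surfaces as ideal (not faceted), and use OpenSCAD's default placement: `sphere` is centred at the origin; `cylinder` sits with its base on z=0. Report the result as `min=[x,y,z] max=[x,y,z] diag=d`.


A = translate([-1.3, 13.2, 7.7]) sphere(r=9.1) → bbox [-10.4,4.1,-1.4] .. [7.8,22.3,16.8]
B = cylinder(h=5.9, r=3.6) → bbox [-3.6,-3.6,0] .. [3.6,3.6,5.9]
lo = A.lo+B.lo = [-10.4-3.6, 4.1-3.6, -1.4+0] = [-14.000,0.500,-1.400]
hi = A.hi+B.hi = [7.8+3.6, 22.3+3.6, 16.8+5.9] = [11.400,25.900,22.700]
diag = √(25.4²+25.4²+24.1²) = √1871.13 = 43.257

min=[-14.000,0.500,-1.400] max=[11.400,25.900,22.700] diag=43.257


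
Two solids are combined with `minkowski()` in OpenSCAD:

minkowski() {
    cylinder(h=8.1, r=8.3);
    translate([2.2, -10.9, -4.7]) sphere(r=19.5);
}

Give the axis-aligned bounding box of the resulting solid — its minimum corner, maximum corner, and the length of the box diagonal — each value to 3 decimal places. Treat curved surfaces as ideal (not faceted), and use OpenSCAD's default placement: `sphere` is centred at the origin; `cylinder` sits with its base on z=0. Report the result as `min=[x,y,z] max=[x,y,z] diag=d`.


A = translate([2.2, -10.9, -4.7]) sphere(r=19.5) → bbox [-17.3,-30.4,-24.2] .. [21.7,8.6,14.8]
B = cylinder(h=8.1, r=8.3) → bbox [-8.3,-8.3,0] .. [8.3,8.3,8.1]
lo = A.lo+B.lo = [-17.3-8.3, -30.4-8.3, -24.2+0] = [-25.600,-38.700,-24.200]
hi = A.hi+B.hi = [21.7+8.3, 8.6+8.3, 14.8+8.1] = [30.000,16.900,22.900]
diag = √(55.6²+55.6²+47.1²) = √8401.13 = 91.658

min=[-25.600,-38.700,-24.200] max=[30.000,16.900,22.900] diag=91.658


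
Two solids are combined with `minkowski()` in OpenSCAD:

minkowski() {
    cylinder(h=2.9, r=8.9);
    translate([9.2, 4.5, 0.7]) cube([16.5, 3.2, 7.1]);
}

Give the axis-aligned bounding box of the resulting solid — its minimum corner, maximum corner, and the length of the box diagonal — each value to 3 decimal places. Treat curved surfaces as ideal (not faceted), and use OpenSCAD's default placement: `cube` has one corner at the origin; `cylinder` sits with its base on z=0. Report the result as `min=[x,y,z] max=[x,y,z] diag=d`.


A = translate([9.2, 4.5, 0.7]) cube([16.5, 3.2, 7.1]) → bbox [9.2,4.5,0.7] .. [25.7,7.7,7.8]
B = cylinder(h=2.9, r=8.9) → bbox [-8.9,-8.9,0] .. [8.9,8.9,2.9]
lo = A.lo+B.lo = [9.2-8.9, 4.5-8.9, 0.7+0] = [0.300,-4.400,0.700]
hi = A.hi+B.hi = [25.7+8.9, 7.7+8.9, 7.8+2.9] = [34.600,16.600,10.700]
diag = √(34.3²+21²+10²) = √1717.49 = 41.443

min=[0.300,-4.400,0.700] max=[34.600,16.600,10.700] diag=41.443


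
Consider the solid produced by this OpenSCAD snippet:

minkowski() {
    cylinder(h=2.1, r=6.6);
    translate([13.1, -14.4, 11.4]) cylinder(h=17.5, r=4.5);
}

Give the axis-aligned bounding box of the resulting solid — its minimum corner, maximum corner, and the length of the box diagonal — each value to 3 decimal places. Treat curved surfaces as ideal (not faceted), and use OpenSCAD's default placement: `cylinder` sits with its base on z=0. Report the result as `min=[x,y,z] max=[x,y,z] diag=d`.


min=[2.000,-25.500,11.400] max=[24.200,-3.300,31.000] diag=37.011

A = translate([13.1, -14.4, 11.4]) cylinder(h=17.5, r=4.5) → bbox [8.6,-18.9,11.4] .. [17.6,-9.9,28.9]
B = cylinder(h=2.1, r=6.6) → bbox [-6.6,-6.6,0] .. [6.6,6.6,2.1]
lo = A.lo+B.lo = [8.6-6.6, -18.9-6.6, 11.4+0] = [2.000,-25.500,11.400]
hi = A.hi+B.hi = [17.6+6.6, -9.9+6.6, 28.9+2.1] = [24.200,-3.300,31.000]
diag = √(22.2²+22.2²+19.6²) = √1369.84 = 37.011


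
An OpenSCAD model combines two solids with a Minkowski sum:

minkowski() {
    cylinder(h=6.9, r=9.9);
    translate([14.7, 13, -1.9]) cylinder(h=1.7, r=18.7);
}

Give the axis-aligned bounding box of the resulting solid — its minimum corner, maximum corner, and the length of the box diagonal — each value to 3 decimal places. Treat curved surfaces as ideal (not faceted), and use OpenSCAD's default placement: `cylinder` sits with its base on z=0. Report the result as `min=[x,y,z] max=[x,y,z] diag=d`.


min=[-13.900,-15.600,-1.900] max=[43.300,41.600,6.700] diag=81.349

A = translate([14.7, 13, -1.9]) cylinder(h=1.7, r=18.7) → bbox [-4,-5.7,-1.9] .. [33.4,31.7,-0.2]
B = cylinder(h=6.9, r=9.9) → bbox [-9.9,-9.9,0] .. [9.9,9.9,6.9]
lo = A.lo+B.lo = [-4-9.9, -5.7-9.9, -1.9+0] = [-13.900,-15.600,-1.900]
hi = A.hi+B.hi = [33.4+9.9, 31.7+9.9, -0.2+6.9] = [43.300,41.600,6.700]
diag = √(57.2²+57.2²+8.6²) = √6617.64 = 81.349


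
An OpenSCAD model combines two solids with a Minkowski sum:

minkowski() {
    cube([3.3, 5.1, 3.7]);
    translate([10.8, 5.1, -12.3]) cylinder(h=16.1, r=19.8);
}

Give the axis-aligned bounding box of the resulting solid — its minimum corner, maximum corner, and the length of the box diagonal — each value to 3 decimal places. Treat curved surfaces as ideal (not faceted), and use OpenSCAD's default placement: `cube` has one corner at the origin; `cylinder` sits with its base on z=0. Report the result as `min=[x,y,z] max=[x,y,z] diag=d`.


min=[-9.000,-14.700,-12.300] max=[33.900,30.000,7.500] diag=65.043

A = translate([10.8, 5.1, -12.3]) cylinder(h=16.1, r=19.8) → bbox [-9,-14.7,-12.3] .. [30.6,24.9,3.8]
B = cube([3.3, 5.1, 3.7]) → bbox [0,0,0] .. [3.3,5.1,3.7]
lo = A.lo+B.lo = [-9+0, -14.7+0, -12.3+0] = [-9.000,-14.700,-12.300]
hi = A.hi+B.hi = [30.6+3.3, 24.9+5.1, 3.8+3.7] = [33.900,30.000,7.500]
diag = √(42.9²+44.7²+19.8²) = √4230.54 = 65.043


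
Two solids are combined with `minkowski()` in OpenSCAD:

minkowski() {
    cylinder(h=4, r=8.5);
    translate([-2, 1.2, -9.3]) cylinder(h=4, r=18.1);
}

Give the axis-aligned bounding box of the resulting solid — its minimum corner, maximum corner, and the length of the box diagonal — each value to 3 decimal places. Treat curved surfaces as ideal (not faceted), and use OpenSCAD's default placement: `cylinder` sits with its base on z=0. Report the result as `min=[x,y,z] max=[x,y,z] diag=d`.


A = translate([-2, 1.2, -9.3]) cylinder(h=4, r=18.1) → bbox [-20.1,-16.9,-9.3] .. [16.1,19.3,-5.3]
B = cylinder(h=4, r=8.5) → bbox [-8.5,-8.5,0] .. [8.5,8.5,4]
lo = A.lo+B.lo = [-20.1-8.5, -16.9-8.5, -9.3+0] = [-28.600,-25.400,-9.300]
hi = A.hi+B.hi = [16.1+8.5, 19.3+8.5, -5.3+4] = [24.600,27.800,-1.300]
diag = √(53.2²+53.2²+8²) = √5724.48 = 75.660

min=[-28.600,-25.400,-9.300] max=[24.600,27.800,-1.300] diag=75.660


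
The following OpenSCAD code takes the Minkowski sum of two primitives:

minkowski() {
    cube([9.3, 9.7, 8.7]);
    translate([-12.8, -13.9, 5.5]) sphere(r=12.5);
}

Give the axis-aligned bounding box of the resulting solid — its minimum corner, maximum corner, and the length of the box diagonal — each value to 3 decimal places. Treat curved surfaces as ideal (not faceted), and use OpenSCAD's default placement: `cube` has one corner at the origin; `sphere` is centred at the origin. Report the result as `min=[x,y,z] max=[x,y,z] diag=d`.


min=[-25.300,-26.400,-7.000] max=[9.000,8.300,26.700] diag=59.298

A = translate([-12.8, -13.9, 5.5]) sphere(r=12.5) → bbox [-25.3,-26.4,-7] .. [-0.3,-1.4,18]
B = cube([9.3, 9.7, 8.7]) → bbox [0,0,0] .. [9.3,9.7,8.7]
lo = A.lo+B.lo = [-25.3+0, -26.4+0, -7+0] = [-25.300,-26.400,-7.000]
hi = A.hi+B.hi = [-0.3+9.3, -1.4+9.7, 18+8.7] = [9.000,8.300,26.700]
diag = √(34.3²+34.7²+33.7²) = √3516.27 = 59.298


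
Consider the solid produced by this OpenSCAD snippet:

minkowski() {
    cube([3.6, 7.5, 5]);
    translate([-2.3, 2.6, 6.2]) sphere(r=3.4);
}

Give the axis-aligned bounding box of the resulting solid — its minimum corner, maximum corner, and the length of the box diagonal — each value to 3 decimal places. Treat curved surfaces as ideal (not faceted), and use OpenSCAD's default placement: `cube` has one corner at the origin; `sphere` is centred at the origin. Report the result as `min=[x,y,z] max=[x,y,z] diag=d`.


A = translate([-2.3, 2.6, 6.2]) sphere(r=3.4) → bbox [-5.7,-0.8,2.8] .. [1.1,6,9.6]
B = cube([3.6, 7.5, 5]) → bbox [0,0,0] .. [3.6,7.5,5]
lo = A.lo+B.lo = [-5.7+0, -0.8+0, 2.8+0] = [-5.700,-0.800,2.800]
hi = A.hi+B.hi = [1.1+3.6, 6+7.5, 9.6+5] = [4.700,13.500,14.600]
diag = √(10.4²+14.3²+11.8²) = √451.89 = 21.258

min=[-5.700,-0.800,2.800] max=[4.700,13.500,14.600] diag=21.258


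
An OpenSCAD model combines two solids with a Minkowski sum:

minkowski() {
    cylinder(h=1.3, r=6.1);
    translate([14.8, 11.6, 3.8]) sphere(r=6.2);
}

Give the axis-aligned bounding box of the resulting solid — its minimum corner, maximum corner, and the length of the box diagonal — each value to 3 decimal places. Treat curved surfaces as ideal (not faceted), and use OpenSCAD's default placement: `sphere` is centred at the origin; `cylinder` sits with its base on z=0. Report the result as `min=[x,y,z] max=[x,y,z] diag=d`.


min=[2.500,-0.700,-2.400] max=[27.100,23.900,11.300] diag=37.390

A = translate([14.8, 11.6, 3.8]) sphere(r=6.2) → bbox [8.6,5.4,-2.4] .. [21,17.8,10]
B = cylinder(h=1.3, r=6.1) → bbox [-6.1,-6.1,0] .. [6.1,6.1,1.3]
lo = A.lo+B.lo = [8.6-6.1, 5.4-6.1, -2.4+0] = [2.500,-0.700,-2.400]
hi = A.hi+B.hi = [21+6.1, 17.8+6.1, 10+1.3] = [27.100,23.900,11.300]
diag = √(24.6²+24.6²+13.7²) = √1398.01 = 37.390


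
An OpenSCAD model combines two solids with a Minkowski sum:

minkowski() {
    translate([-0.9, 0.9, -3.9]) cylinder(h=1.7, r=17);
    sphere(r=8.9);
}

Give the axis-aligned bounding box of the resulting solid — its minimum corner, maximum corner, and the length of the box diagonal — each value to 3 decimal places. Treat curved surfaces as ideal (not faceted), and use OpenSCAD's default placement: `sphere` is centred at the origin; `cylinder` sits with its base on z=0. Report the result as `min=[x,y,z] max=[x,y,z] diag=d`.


min=[-26.800,-25.000,-12.800] max=[25.000,26.800,6.700] diag=75.807

A = translate([-0.9, 0.9, -3.9]) cylinder(h=1.7, r=17) → bbox [-17.9,-16.1,-3.9] .. [16.1,17.9,-2.2]
B = sphere(r=8.9) → bbox [-8.9,-8.9,-8.9] .. [8.9,8.9,8.9]
lo = A.lo+B.lo = [-17.9-8.9, -16.1-8.9, -3.9-8.9] = [-26.800,-25.000,-12.800]
hi = A.hi+B.hi = [16.1+8.9, 17.9+8.9, -2.2+8.9] = [25.000,26.800,6.700]
diag = √(51.8²+51.8²+19.5²) = √5746.73 = 75.807


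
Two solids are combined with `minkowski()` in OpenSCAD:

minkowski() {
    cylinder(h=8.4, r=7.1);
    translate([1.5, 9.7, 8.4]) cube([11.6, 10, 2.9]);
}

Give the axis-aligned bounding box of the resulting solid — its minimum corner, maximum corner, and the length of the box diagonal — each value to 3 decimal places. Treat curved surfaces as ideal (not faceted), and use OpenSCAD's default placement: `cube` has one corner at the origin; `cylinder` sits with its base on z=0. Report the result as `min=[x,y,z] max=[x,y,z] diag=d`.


min=[-5.600,2.600,8.400] max=[20.200,26.800,19.700] diag=37.134

A = translate([1.5, 9.7, 8.4]) cube([11.6, 10, 2.9]) → bbox [1.5,9.7,8.4] .. [13.1,19.7,11.3]
B = cylinder(h=8.4, r=7.1) → bbox [-7.1,-7.1,0] .. [7.1,7.1,8.4]
lo = A.lo+B.lo = [1.5-7.1, 9.7-7.1, 8.4+0] = [-5.600,2.600,8.400]
hi = A.hi+B.hi = [13.1+7.1, 19.7+7.1, 11.3+8.4] = [20.200,26.800,19.700]
diag = √(25.8²+24.2²+11.3²) = √1378.97 = 37.134


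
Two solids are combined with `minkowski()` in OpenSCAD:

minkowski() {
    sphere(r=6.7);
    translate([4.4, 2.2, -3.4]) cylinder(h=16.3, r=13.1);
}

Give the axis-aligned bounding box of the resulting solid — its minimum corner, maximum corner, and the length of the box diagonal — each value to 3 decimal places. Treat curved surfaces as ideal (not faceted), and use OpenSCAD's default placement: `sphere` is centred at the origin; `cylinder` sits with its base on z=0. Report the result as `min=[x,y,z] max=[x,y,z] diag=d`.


min=[-15.400,-17.600,-10.100] max=[24.200,22.000,19.600] diag=63.391

A = translate([4.4, 2.2, -3.4]) cylinder(h=16.3, r=13.1) → bbox [-8.7,-10.9,-3.4] .. [17.5,15.3,12.9]
B = sphere(r=6.7) → bbox [-6.7,-6.7,-6.7] .. [6.7,6.7,6.7]
lo = A.lo+B.lo = [-8.7-6.7, -10.9-6.7, -3.4-6.7] = [-15.400,-17.600,-10.100]
hi = A.hi+B.hi = [17.5+6.7, 15.3+6.7, 12.9+6.7] = [24.200,22.000,19.600]
diag = √(39.6²+39.6²+29.7²) = √4018.41 = 63.391


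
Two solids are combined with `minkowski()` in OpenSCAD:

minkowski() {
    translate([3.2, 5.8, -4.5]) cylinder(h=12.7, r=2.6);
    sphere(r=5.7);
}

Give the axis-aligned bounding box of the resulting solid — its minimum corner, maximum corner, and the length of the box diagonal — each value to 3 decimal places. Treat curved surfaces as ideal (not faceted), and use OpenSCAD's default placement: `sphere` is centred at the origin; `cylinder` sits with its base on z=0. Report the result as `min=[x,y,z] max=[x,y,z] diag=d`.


A = translate([3.2, 5.8, -4.5]) cylinder(h=12.7, r=2.6) → bbox [0.6,3.2,-4.5] .. [5.8,8.4,8.2]
B = sphere(r=5.7) → bbox [-5.7,-5.7,-5.7] .. [5.7,5.7,5.7]
lo = A.lo+B.lo = [0.6-5.7, 3.2-5.7, -4.5-5.7] = [-5.100,-2.500,-10.200]
hi = A.hi+B.hi = [5.8+5.7, 8.4+5.7, 8.2+5.7] = [11.500,14.100,13.900]
diag = √(16.6²+16.6²+24.1²) = √1131.93 = 33.644

min=[-5.100,-2.500,-10.200] max=[11.500,14.100,13.900] diag=33.644


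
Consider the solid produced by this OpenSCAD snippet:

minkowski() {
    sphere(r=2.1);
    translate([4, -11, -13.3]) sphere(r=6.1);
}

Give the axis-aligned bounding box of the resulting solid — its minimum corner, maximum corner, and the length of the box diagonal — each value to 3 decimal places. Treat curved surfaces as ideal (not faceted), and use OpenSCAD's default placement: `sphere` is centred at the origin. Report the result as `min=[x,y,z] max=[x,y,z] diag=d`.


A = translate([4, -11, -13.3]) sphere(r=6.1) → bbox [-2.1,-17.1,-19.4] .. [10.1,-4.9,-7.2]
B = sphere(r=2.1) → bbox [-2.1,-2.1,-2.1] .. [2.1,2.1,2.1]
lo = A.lo+B.lo = [-2.1-2.1, -17.1-2.1, -19.4-2.1] = [-4.200,-19.200,-21.500]
hi = A.hi+B.hi = [10.1+2.1, -4.9+2.1, -7.2+2.1] = [12.200,-2.800,-5.100]
diag = √(16.4²+16.4²+16.4²) = √806.88 = 28.406

min=[-4.200,-19.200,-21.500] max=[12.200,-2.800,-5.100] diag=28.406


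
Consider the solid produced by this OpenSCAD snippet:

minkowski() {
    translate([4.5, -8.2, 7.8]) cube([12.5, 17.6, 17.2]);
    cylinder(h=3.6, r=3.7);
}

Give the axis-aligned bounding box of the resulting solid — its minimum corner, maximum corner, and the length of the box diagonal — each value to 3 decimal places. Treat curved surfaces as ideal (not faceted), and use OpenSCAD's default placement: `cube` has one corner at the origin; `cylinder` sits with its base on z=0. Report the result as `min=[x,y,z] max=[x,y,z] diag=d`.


min=[0.800,-11.900,7.800] max=[20.700,13.100,28.600] diag=38.127

A = translate([4.5, -8.2, 7.8]) cube([12.5, 17.6, 17.2]) → bbox [4.5,-8.2,7.8] .. [17,9.4,25]
B = cylinder(h=3.6, r=3.7) → bbox [-3.7,-3.7,0] .. [3.7,3.7,3.6]
lo = A.lo+B.lo = [4.5-3.7, -8.2-3.7, 7.8+0] = [0.800,-11.900,7.800]
hi = A.hi+B.hi = [17+3.7, 9.4+3.7, 25+3.6] = [20.700,13.100,28.600]
diag = √(19.9²+25²+20.8²) = √1453.65 = 38.127


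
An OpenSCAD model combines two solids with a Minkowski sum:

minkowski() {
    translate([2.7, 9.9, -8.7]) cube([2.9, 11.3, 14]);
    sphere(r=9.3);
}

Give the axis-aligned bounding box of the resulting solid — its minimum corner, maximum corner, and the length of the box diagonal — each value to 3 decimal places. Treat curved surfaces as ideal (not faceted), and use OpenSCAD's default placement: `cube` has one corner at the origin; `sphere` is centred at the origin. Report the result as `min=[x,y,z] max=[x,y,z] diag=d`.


min=[-6.600,0.600,-18.000] max=[14.900,30.500,14.600] diag=49.184

A = translate([2.7, 9.9, -8.7]) cube([2.9, 11.3, 14]) → bbox [2.7,9.9,-8.7] .. [5.6,21.2,5.3]
B = sphere(r=9.3) → bbox [-9.3,-9.3,-9.3] .. [9.3,9.3,9.3]
lo = A.lo+B.lo = [2.7-9.3, 9.9-9.3, -8.7-9.3] = [-6.600,0.600,-18.000]
hi = A.hi+B.hi = [5.6+9.3, 21.2+9.3, 5.3+9.3] = [14.900,30.500,14.600]
diag = √(21.5²+29.9²+32.6²) = √2419.02 = 49.184


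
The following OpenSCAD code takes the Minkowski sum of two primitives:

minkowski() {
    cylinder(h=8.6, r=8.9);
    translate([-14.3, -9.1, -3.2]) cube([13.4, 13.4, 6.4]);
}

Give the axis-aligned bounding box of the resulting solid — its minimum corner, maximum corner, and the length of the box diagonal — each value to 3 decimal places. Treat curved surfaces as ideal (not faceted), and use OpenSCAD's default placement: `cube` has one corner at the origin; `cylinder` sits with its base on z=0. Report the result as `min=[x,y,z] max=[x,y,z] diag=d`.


A = translate([-14.3, -9.1, -3.2]) cube([13.4, 13.4, 6.4]) → bbox [-14.3,-9.1,-3.2] .. [-0.9,4.3,3.2]
B = cylinder(h=8.6, r=8.9) → bbox [-8.9,-8.9,0] .. [8.9,8.9,8.6]
lo = A.lo+B.lo = [-14.3-8.9, -9.1-8.9, -3.2+0] = [-23.200,-18.000,-3.200]
hi = A.hi+B.hi = [-0.9+8.9, 4.3+8.9, 3.2+8.6] = [8.000,13.200,11.800]
diag = √(31.2²+31.2²+15²) = √2171.88 = 46.603

min=[-23.200,-18.000,-3.200] max=[8.000,13.200,11.800] diag=46.603


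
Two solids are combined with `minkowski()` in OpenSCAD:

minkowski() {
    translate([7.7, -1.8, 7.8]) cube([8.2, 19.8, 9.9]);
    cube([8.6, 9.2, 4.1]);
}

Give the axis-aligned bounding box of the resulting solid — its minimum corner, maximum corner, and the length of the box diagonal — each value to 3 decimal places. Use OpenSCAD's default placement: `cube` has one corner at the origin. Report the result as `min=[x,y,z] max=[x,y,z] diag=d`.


min=[7.700,-1.800,7.800] max=[24.500,27.200,21.800] diag=36.321

A = translate([7.7, -1.8, 7.8]) cube([8.2, 19.8, 9.9]) → bbox [7.7,-1.8,7.8] .. [15.9,18,17.7]
B = cube([8.6, 9.2, 4.1]) → bbox [0,0,0] .. [8.6,9.2,4.1]
lo = A.lo+B.lo = [7.7+0, -1.8+0, 7.8+0] = [7.700,-1.800,7.800]
hi = A.hi+B.hi = [15.9+8.6, 18+9.2, 17.7+4.1] = [24.500,27.200,21.800]
diag = √(16.8²+29²+14²) = √1319.24 = 36.321


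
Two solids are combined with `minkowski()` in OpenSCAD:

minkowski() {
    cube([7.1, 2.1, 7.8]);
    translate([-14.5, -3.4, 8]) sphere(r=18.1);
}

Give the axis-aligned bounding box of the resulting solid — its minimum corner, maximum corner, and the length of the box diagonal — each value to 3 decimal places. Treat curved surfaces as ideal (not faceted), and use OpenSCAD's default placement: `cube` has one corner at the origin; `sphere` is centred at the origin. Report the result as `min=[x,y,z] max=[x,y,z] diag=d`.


A = translate([-14.5, -3.4, 8]) sphere(r=18.1) → bbox [-32.6,-21.5,-10.1] .. [3.6,14.7,26.1]
B = cube([7.1, 2.1, 7.8]) → bbox [0,0,0] .. [7.1,2.1,7.8]
lo = A.lo+B.lo = [-32.6+0, -21.5+0, -10.1+0] = [-32.600,-21.500,-10.100]
hi = A.hi+B.hi = [3.6+7.1, 14.7+2.1, 26.1+7.8] = [10.700,16.800,33.900]
diag = √(43.3²+38.3²+44²) = √5277.78 = 72.648

min=[-32.600,-21.500,-10.100] max=[10.700,16.800,33.900] diag=72.648


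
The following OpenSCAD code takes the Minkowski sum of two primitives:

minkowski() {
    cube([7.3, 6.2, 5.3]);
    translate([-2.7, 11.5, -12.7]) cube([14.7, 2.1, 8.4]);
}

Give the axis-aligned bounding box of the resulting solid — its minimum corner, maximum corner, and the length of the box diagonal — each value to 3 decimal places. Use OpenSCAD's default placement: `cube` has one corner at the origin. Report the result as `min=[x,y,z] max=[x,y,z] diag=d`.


A = translate([-2.7, 11.5, -12.7]) cube([14.7, 2.1, 8.4]) → bbox [-2.7,11.5,-12.7] .. [12,13.6,-4.3]
B = cube([7.3, 6.2, 5.3]) → bbox [0,0,0] .. [7.3,6.2,5.3]
lo = A.lo+B.lo = [-2.7+0, 11.5+0, -12.7+0] = [-2.700,11.500,-12.700]
hi = A.hi+B.hi = [12+7.3, 13.6+6.2, -4.3+5.3] = [19.300,19.800,1.000]
diag = √(22²+8.3²+13.7²) = √740.58 = 27.214

min=[-2.700,11.500,-12.700] max=[19.300,19.800,1.000] diag=27.214


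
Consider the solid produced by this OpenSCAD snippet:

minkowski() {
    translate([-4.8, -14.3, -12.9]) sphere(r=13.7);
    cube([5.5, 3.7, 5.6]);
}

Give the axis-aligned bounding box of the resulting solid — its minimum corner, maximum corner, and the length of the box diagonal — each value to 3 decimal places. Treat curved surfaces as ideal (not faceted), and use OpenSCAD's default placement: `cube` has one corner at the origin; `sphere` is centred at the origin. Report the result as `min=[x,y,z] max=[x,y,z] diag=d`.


min=[-18.500,-28.000,-26.600] max=[14.400,3.100,6.400] diag=56.023

A = translate([-4.8, -14.3, -12.9]) sphere(r=13.7) → bbox [-18.5,-28,-26.6] .. [8.9,-0.6,0.8]
B = cube([5.5, 3.7, 5.6]) → bbox [0,0,0] .. [5.5,3.7,5.6]
lo = A.lo+B.lo = [-18.5+0, -28+0, -26.6+0] = [-18.500,-28.000,-26.600]
hi = A.hi+B.hi = [8.9+5.5, -0.6+3.7, 0.8+5.6] = [14.400,3.100,6.400]
diag = √(32.9²+31.1²+33²) = √3138.62 = 56.023


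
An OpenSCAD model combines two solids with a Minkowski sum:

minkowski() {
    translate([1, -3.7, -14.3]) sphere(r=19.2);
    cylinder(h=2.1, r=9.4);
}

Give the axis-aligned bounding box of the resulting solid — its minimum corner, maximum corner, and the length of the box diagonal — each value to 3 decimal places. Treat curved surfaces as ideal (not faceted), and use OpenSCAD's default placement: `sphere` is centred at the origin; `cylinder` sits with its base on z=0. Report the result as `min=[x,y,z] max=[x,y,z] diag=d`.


min=[-27.600,-32.300,-33.500] max=[29.600,24.900,7.000] diag=90.465

A = translate([1, -3.7, -14.3]) sphere(r=19.2) → bbox [-18.2,-22.9,-33.5] .. [20.2,15.5,4.9]
B = cylinder(h=2.1, r=9.4) → bbox [-9.4,-9.4,0] .. [9.4,9.4,2.1]
lo = A.lo+B.lo = [-18.2-9.4, -22.9-9.4, -33.5+0] = [-27.600,-32.300,-33.500]
hi = A.hi+B.hi = [20.2+9.4, 15.5+9.4, 4.9+2.1] = [29.600,24.900,7.000]
diag = √(57.2²+57.2²+40.5²) = √8183.93 = 90.465


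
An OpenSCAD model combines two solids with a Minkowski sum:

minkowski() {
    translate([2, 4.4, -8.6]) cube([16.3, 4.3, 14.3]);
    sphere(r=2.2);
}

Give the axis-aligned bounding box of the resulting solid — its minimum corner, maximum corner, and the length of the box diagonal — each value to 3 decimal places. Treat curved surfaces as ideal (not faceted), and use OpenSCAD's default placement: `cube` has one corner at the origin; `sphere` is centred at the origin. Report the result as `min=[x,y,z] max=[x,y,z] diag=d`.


min=[-0.200,2.200,-10.800] max=[20.500,10.900,7.900] diag=29.221

A = translate([2, 4.4, -8.6]) cube([16.3, 4.3, 14.3]) → bbox [2,4.4,-8.6] .. [18.3,8.7,5.7]
B = sphere(r=2.2) → bbox [-2.2,-2.2,-2.2] .. [2.2,2.2,2.2]
lo = A.lo+B.lo = [2-2.2, 4.4-2.2, -8.6-2.2] = [-0.200,2.200,-10.800]
hi = A.hi+B.hi = [18.3+2.2, 8.7+2.2, 5.7+2.2] = [20.500,10.900,7.900]
diag = √(20.7²+8.7²+18.7²) = √853.87 = 29.221


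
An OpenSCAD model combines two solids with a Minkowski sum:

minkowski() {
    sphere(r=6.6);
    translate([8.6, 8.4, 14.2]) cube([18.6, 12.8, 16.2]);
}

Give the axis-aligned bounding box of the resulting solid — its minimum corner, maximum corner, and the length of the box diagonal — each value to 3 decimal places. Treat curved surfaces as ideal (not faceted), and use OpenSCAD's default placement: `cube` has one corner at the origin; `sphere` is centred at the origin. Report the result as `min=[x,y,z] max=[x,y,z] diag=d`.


min=[2.000,1.800,7.600] max=[33.800,27.800,37.000] diag=50.513

A = translate([8.6, 8.4, 14.2]) cube([18.6, 12.8, 16.2]) → bbox [8.6,8.4,14.2] .. [27.2,21.2,30.4]
B = sphere(r=6.6) → bbox [-6.6,-6.6,-6.6] .. [6.6,6.6,6.6]
lo = A.lo+B.lo = [8.6-6.6, 8.4-6.6, 14.2-6.6] = [2.000,1.800,7.600]
hi = A.hi+B.hi = [27.2+6.6, 21.2+6.6, 30.4+6.6] = [33.800,27.800,37.000]
diag = √(31.8²+26²+29.4²) = √2551.6 = 50.513


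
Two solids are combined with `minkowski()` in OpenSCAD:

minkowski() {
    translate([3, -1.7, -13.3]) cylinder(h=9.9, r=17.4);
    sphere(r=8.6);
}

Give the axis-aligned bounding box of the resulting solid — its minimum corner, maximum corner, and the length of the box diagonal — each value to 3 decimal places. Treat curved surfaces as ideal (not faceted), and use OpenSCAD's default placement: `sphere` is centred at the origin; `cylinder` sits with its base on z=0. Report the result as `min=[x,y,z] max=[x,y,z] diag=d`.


A = translate([3, -1.7, -13.3]) cylinder(h=9.9, r=17.4) → bbox [-14.4,-19.1,-13.3] .. [20.4,15.7,-3.4]
B = sphere(r=8.6) → bbox [-8.6,-8.6,-8.6] .. [8.6,8.6,8.6]
lo = A.lo+B.lo = [-14.4-8.6, -19.1-8.6, -13.3-8.6] = [-23.000,-27.700,-21.900]
hi = A.hi+B.hi = [20.4+8.6, 15.7+8.6, -3.4+8.6] = [29.000,24.300,5.200]
diag = √(52²+52²+27.1²) = √6142.41 = 78.374

min=[-23.000,-27.700,-21.900] max=[29.000,24.300,5.200] diag=78.374


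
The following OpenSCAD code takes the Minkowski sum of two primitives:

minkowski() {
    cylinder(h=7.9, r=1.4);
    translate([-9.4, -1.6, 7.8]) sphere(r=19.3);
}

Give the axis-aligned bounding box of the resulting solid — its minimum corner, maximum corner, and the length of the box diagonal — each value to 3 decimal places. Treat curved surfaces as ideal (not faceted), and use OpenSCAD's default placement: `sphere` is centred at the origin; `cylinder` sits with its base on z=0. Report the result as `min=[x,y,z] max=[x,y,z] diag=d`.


A = translate([-9.4, -1.6, 7.8]) sphere(r=19.3) → bbox [-28.7,-20.9,-11.5] .. [9.9,17.7,27.1]
B = cylinder(h=7.9, r=1.4) → bbox [-1.4,-1.4,0] .. [1.4,1.4,7.9]
lo = A.lo+B.lo = [-28.7-1.4, -20.9-1.4, -11.5+0] = [-30.100,-22.300,-11.500]
hi = A.hi+B.hi = [9.9+1.4, 17.7+1.4, 27.1+7.9] = [11.300,19.100,35.000]
diag = √(41.4²+41.4²+46.5²) = √5590.17 = 74.767

min=[-30.100,-22.300,-11.500] max=[11.300,19.100,35.000] diag=74.767


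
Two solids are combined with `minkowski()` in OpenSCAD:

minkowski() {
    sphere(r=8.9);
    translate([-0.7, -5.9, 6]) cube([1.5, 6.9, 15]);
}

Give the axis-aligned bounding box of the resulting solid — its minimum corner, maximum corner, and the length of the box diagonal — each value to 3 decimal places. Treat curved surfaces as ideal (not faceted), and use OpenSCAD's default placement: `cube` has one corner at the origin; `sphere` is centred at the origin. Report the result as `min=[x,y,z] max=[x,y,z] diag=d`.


min=[-9.600,-14.800,-2.900] max=[9.700,9.900,29.900] diag=45.370

A = translate([-0.7, -5.9, 6]) cube([1.5, 6.9, 15]) → bbox [-0.7,-5.9,6] .. [0.8,1,21]
B = sphere(r=8.9) → bbox [-8.9,-8.9,-8.9] .. [8.9,8.9,8.9]
lo = A.lo+B.lo = [-0.7-8.9, -5.9-8.9, 6-8.9] = [-9.600,-14.800,-2.900]
hi = A.hi+B.hi = [0.8+8.9, 1+8.9, 21+8.9] = [9.700,9.900,29.900]
diag = √(19.3²+24.7²+32.8²) = √2058.42 = 45.370


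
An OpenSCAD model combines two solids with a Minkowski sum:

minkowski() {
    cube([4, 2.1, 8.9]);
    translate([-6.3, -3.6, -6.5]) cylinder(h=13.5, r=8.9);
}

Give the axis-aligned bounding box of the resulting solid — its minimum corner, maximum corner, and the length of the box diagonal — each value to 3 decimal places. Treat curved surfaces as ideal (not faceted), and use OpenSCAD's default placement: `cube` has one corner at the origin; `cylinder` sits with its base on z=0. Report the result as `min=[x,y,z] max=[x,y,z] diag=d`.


A = translate([-6.3, -3.6, -6.5]) cylinder(h=13.5, r=8.9) → bbox [-15.2,-12.5,-6.5] .. [2.6,5.3,7]
B = cube([4, 2.1, 8.9]) → bbox [0,0,0] .. [4,2.1,8.9]
lo = A.lo+B.lo = [-15.2+0, -12.5+0, -6.5+0] = [-15.200,-12.500,-6.500]
hi = A.hi+B.hi = [2.6+4, 5.3+2.1, 7+8.9] = [6.600,7.400,15.900]
diag = √(21.8²+19.9²+22.4²) = √1373.01 = 37.054

min=[-15.200,-12.500,-6.500] max=[6.600,7.400,15.900] diag=37.054


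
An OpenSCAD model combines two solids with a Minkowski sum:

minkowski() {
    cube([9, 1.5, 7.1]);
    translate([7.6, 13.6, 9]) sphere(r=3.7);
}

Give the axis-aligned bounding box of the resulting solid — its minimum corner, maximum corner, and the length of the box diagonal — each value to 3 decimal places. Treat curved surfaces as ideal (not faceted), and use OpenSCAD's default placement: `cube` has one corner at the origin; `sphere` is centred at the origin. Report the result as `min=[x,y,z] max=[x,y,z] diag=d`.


A = translate([7.6, 13.6, 9]) sphere(r=3.7) → bbox [3.9,9.9,5.3] .. [11.3,17.3,12.7]
B = cube([9, 1.5, 7.1]) → bbox [0,0,0] .. [9,1.5,7.1]
lo = A.lo+B.lo = [3.9+0, 9.9+0, 5.3+0] = [3.900,9.900,5.300]
hi = A.hi+B.hi = [11.3+9, 17.3+1.5, 12.7+7.1] = [20.300,18.800,19.800]
diag = √(16.4²+8.9²+14.5²) = √558.42 = 23.631

min=[3.900,9.900,5.300] max=[20.300,18.800,19.800] diag=23.631


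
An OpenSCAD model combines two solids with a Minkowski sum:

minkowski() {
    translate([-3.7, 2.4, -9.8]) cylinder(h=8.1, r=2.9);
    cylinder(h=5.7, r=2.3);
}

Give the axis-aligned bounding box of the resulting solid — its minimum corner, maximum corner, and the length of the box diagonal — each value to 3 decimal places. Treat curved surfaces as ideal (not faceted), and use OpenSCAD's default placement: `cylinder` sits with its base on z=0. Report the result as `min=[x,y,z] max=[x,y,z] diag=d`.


A = translate([-3.7, 2.4, -9.8]) cylinder(h=8.1, r=2.9) → bbox [-6.6,-0.5,-9.8] .. [-0.8,5.3,-1.7]
B = cylinder(h=5.7, r=2.3) → bbox [-2.3,-2.3,0] .. [2.3,2.3,5.7]
lo = A.lo+B.lo = [-6.6-2.3, -0.5-2.3, -9.8+0] = [-8.900,-2.800,-9.800]
hi = A.hi+B.hi = [-0.8+2.3, 5.3+2.3, -1.7+5.7] = [1.500,7.600,4.000]
diag = √(10.4²+10.4²+13.8²) = √406.76 = 20.168

min=[-8.900,-2.800,-9.800] max=[1.500,7.600,4.000] diag=20.168


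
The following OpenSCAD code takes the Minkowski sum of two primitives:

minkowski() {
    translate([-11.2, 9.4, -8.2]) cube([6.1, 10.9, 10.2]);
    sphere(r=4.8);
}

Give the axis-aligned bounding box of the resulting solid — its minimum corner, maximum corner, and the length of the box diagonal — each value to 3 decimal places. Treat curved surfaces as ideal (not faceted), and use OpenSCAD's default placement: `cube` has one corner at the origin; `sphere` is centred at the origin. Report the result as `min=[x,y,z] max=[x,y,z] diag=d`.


min=[-16.000,4.600,-13.000] max=[-0.300,25.100,6.800] diag=32.539

A = translate([-11.2, 9.4, -8.2]) cube([6.1, 10.9, 10.2]) → bbox [-11.2,9.4,-8.2] .. [-5.1,20.3,2]
B = sphere(r=4.8) → bbox [-4.8,-4.8,-4.8] .. [4.8,4.8,4.8]
lo = A.lo+B.lo = [-11.2-4.8, 9.4-4.8, -8.2-4.8] = [-16.000,4.600,-13.000]
hi = A.hi+B.hi = [-5.1+4.8, 20.3+4.8, 2+4.8] = [-0.300,25.100,6.800]
diag = √(15.7²+20.5²+19.8²) = √1058.78 = 32.539


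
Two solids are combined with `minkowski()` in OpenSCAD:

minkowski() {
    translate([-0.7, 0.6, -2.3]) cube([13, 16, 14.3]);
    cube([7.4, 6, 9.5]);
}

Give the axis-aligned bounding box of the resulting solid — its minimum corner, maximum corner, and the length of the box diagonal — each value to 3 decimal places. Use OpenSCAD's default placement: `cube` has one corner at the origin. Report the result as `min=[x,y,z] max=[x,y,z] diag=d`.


A = translate([-0.7, 0.6, -2.3]) cube([13, 16, 14.3]) → bbox [-0.7,0.6,-2.3] .. [12.3,16.6,12]
B = cube([7.4, 6, 9.5]) → bbox [0,0,0] .. [7.4,6,9.5]
lo = A.lo+B.lo = [-0.7+0, 0.6+0, -2.3+0] = [-0.700,0.600,-2.300]
hi = A.hi+B.hi = [12.3+7.4, 16.6+6, 12+9.5] = [19.700,22.600,21.500]
diag = √(20.4²+22²+23.8²) = √1466.6 = 38.296

min=[-0.700,0.600,-2.300] max=[19.700,22.600,21.500] diag=38.296
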